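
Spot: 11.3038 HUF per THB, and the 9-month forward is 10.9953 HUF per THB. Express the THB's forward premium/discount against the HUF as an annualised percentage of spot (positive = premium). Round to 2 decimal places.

-3.64%

T = 9/12 years.
THB trades forward at -2.72917% vs spot over the period.
×(1/T) gives -3.64% p.a.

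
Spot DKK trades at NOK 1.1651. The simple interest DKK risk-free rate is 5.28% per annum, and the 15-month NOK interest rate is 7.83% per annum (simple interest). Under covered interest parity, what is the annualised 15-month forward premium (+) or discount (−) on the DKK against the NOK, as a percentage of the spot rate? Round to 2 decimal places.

+2.39%

T = 15/12 years.
No-arbitrage forward: 1.1651 × 1.097875 / 1.066000 = 1.1999382 NOK/DKK.
(F − S)/S ÷ T = (1.1999382 − 1.1651)/1.1651/(15/12) = 0.023921 → 2.39%.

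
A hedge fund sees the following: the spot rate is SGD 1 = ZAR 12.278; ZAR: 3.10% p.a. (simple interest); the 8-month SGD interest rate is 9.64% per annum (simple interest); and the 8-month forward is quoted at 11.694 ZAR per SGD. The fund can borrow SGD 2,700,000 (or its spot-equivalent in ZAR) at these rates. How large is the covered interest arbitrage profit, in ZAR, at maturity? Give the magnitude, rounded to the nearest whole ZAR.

T = 8/12 years.
Invest the SGD and cover forward: 2,700,000 × 1.0642666667 × 11.694 = ZAR 33,602,942.88.
Convert at spot and invest in ZAR: 2,700,000 × 12.278 × 1.0206666667 = ZAR 33,835,712.40.
The quoted forward undervalues SGD, so borrow SGD, convert to ZAR at spot, deposit the ZAR at 3.10%, and buy SGD forward at 11.694 to cover the loan.
Profit = 33,835,712.40 − 33,602,942.88 = ZAR 232,770.

ZAR 232,770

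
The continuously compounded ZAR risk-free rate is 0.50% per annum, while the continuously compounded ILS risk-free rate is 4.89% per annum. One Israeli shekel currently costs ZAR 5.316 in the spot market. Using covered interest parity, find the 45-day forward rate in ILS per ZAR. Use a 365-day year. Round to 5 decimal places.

0.18913

T = 45/365 years.
ZAR accumulates by e^(0.0050×45/365) = 1.0006166.
Growth of 1 ILS over T: e^(0.0489×45/365) = 1.006047.
CIP: F = S · (grow ZAR)/(grow ILS) = 5.316 × 1.0006166/1.006047 = 5.287306 ZAR per ILS.
Invert for ILS per ZAR: 1 / 5.287306 = 0.18913.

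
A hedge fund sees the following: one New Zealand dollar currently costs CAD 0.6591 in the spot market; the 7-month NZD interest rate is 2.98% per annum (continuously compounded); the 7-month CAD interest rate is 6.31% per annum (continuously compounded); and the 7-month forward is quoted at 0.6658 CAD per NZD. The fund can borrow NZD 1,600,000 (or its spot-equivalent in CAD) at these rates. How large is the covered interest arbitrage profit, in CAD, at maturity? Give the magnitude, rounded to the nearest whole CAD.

CAD 10,140

T = 7/12 years.
Invest the NZD and cover forward: 1,600,000 × 1.017535303 × 0.6658 = CAD 1,083,960.01.
Convert at spot and invest in CAD: 1,600,000 × 0.6591 × 1.037494149 = CAD 1,094,099.83.
The quoted forward undervalues NZD, so borrow NZD, convert to CAD at spot, deposit the CAD at 6.31%, and buy NZD forward at 0.6658 to cover the loan.
Arbitrage profit = |1,083,960.01 − 1,094,099.83| = CAD 10,140.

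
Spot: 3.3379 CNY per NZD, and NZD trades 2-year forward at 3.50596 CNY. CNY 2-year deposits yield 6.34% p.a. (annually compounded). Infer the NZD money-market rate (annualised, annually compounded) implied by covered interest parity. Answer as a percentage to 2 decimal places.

T = 2 years.
F/S = 3.50596/3.3379 = 1.0503490 = (growth of CNY) / (growth of NZD).
The CNY side grows by (1 + 0.0634)^2 = 1.1308196.
So the NZD growth factor = 1.0766132.
Annualise: 1.0766132^(1/2) − 1 = 0.037600 = 3.76%.

3.76%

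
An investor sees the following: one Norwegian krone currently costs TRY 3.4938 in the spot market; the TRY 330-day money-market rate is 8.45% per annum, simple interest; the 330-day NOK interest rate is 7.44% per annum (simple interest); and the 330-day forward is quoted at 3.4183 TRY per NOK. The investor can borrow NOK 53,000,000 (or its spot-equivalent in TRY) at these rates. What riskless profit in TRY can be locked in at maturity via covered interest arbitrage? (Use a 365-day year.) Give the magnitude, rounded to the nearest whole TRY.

T = 330/365 years.
Keep in NOK, deliver into the forward: 53,000,000·1.06726575342·3.4183 = TRY 193,356,429.82.
Swap to TRY now, deposit: 53,000,000·3.4938·1.07639726027 = TRY 199,317,987.64.
The quoted forward undervalues NOK, so borrow NOK, convert to TRY at spot, deposit the TRY at 8.45%, and buy NOK forward at 3.4183 to cover the loan.
The gap between the two covered legs is TRY 5,961,558.

TRY 5,961,558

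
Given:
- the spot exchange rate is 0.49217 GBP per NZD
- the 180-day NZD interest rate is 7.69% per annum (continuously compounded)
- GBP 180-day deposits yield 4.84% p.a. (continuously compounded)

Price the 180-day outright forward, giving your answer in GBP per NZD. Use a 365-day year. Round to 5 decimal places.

T = 180/365 years.
Growth of 1 GBP over T: e^(0.0484×180/365) = 1.0241556.
NZD growth factor: e^(0.0769×180/365) = 1.0386516.
CIP: F = S · (grow GBP)/(grow NZD) = 0.49217 × 1.0241556/1.0386516 = 0.4853010 GBP per NZD.

0.48530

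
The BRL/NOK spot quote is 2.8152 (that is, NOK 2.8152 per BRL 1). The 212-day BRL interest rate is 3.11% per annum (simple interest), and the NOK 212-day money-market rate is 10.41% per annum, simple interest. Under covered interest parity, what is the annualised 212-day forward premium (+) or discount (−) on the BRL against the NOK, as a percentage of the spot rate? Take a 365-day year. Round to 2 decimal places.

+7.17%

T = 212/365 years.
F = S · g_NOK/g_BRL = 2.8152 × 1.0604636/1.0180636 = 2.9324466.
Annualised premium = (F − S)/S × (1/T) = (2.9324466 − 2.8152)/2.8152 ÷ (212/365) = 7.17%.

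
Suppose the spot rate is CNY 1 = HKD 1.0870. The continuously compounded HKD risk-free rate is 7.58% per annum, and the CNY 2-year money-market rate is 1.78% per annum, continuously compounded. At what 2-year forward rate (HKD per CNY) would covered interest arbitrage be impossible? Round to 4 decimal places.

T = 2 years.
HKD accumulates by e^(0.0758×2) = 1.1636947.
CNY accumulates by e^(0.0178×2) = 1.0362413.
Forward (HKD per CNY) = 1.087 × 1.1636947 / 1.0362413 = 1.220697.

1.2207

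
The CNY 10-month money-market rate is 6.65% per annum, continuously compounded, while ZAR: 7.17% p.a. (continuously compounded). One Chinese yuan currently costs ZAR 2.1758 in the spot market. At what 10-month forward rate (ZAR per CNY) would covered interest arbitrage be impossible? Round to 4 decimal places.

T = 10/12 years.
Growth of 1 ZAR over T: e^(0.0717×10/12) = 1.0615711.
CNY growth factor: e^(0.0665×10/12) = 1.0569809.
So F = 2.1758 × 1.0615711 / 1.0569809 = 2.185249 (ZAR/CNY).

2.1852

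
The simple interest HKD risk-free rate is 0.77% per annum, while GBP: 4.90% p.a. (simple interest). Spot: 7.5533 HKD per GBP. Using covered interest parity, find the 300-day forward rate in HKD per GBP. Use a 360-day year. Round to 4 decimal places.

T = 300/360 years.
Growth of 1 HKD over T: 1 + 0.0077×300/360 = 1.0064167.
GBP accumulates by 1 + 0.0490×300/360 = 1.0408333.
CIP: F = S · (grow HKD)/(grow GBP) = 7.5533 × 1.0064167/1.0408333 = 7.303540 HKD per GBP.

7.3035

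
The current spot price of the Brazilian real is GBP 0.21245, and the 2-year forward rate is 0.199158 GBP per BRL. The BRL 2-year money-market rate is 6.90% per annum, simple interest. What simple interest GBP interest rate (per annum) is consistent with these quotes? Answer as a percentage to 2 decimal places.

3.34%

T = 2 years.
F/S = 0.199158/0.21245 = 0.9374347 = (growth of GBP) / (growth of BRL).
BRL growth factor: 1 + 0.0690×2 = 1.138000.
So the GBP growth factor = 1.0668007.
(1.0668007 − 1)/T = 0.033400, i.e. 3.34%.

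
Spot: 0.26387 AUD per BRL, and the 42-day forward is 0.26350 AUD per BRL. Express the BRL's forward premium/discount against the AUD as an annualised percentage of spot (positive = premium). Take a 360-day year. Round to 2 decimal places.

-1.20%

T = 42/360 years.
(F − S)/S = (0.26350 − 0.26387)/0.26387 = -0.0014022.
×(1/T) gives -1.20% p.a.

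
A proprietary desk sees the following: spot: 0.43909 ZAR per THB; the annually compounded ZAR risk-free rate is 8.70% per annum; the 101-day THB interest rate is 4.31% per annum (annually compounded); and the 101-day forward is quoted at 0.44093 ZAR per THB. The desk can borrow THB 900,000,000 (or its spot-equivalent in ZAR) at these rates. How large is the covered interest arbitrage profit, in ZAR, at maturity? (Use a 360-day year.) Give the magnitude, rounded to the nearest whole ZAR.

ZAR 2,976,135

T = 101/360 years.
Invest the THB and cover forward: 900,000,000 × 1.01190897022 × 0.44093 = ZAR 401,562,920.02.
Convert at spot and invest in ZAR: 900,000,000 × 0.43909 × 1.02368042773 = ZAR 404,539,055.11.
The quoted forward undervalues THB, so borrow THB, convert to ZAR at spot, deposit the ZAR at 8.70%, and buy THB forward at 0.44093 to cover the loan.
Profit = 404,539,055.11 − 401,562,920.02 = ZAR 2,976,135.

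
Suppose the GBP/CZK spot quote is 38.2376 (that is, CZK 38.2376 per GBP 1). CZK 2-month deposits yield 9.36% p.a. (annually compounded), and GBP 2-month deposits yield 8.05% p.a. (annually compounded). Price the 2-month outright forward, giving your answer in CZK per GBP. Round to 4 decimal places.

38.3145

T = 2/12 years.
Growth of 1 CZK over T: (1 + 0.0936)^(2/12) = 1.01502425.
GBP accumulates by (1 + 0.0805)^(2/12) = 1.0129876.
CIP: F = S · (grow CZK)/(grow GBP) = 38.2376 × 1.01502425/1.0129876 = 38.314478 CZK per GBP.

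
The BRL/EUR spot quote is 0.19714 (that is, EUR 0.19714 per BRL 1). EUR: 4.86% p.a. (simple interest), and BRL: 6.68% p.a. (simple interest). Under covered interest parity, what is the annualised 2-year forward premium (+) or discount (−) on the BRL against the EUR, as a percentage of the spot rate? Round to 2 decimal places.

-1.61%

T = 2 years.
CIP forward (EUR per BRL) = 0.19714 × 1.097200/1.133600 = 0.19080982.
Annualised premium = (F − S)/S × (1/T) = (0.19080982 − 0.19714)/0.19714 ÷ 2 = -1.61%.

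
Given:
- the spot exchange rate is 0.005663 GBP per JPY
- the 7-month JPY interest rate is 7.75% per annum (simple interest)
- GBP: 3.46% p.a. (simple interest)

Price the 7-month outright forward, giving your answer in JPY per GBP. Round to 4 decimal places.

T = 7/12 years.
GBP accumulates by 1 + 0.0346×7/12 = 1.020183333.
JPY growth factor: 1 + 0.0775×7/12 = 1.045208333.
CIP: F = S · (grow GBP)/(grow JPY) = 0.005663 × 1.020183333/1.045208333 = 0.00552741308 GBP per JPY.
Quoted the other way: 1/0.00552741308 = 180.9165 JPY per GBP.

180.9165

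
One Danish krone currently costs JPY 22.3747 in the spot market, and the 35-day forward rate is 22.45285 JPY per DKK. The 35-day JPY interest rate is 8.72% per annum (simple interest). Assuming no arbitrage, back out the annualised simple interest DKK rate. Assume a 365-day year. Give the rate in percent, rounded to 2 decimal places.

T = 35/365 years.
CIP gives F = S · g_JPY/g_DKK, so g_JPY/g_DKK = 22.45285/22.3747 = 1.0034928.
JPY growth factor: 1 + 0.0872×35/365 = 1.0083616.
That pins the DKK growth at 1.0048519.
(1.0048519 − 1)/T = 0.050598, i.e. 5.06%.

5.06%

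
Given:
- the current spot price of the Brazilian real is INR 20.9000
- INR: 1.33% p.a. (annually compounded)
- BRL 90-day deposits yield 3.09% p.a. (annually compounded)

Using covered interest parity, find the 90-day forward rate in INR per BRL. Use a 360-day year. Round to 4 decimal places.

20.8102

T = 90/360 years.
INR growth factor: (1 + 0.0133)^(90/360) = 1.00330854.
BRL accumulates by (1 + 0.0309)^(90/360) = 1.00763707.
CIP: F = S · (grow INR)/(grow BRL) = 20.9 × 1.00330854/1.00763707 = 20.810219 INR per BRL.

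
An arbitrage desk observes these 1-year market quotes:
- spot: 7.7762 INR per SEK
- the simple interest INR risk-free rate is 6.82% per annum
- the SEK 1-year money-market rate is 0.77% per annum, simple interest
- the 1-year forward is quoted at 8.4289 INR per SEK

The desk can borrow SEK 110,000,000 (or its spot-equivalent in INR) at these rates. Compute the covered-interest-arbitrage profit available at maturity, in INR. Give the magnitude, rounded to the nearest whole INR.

INR 20,599,226

T = 1 year.
Keep in SEK, deliver into the forward: 110,000,000·1.007700·8.4289 = INR 934,318,278.30.
Swap to INR now, deposit: 110,000,000·7.7762·1.068200 = INR 913,719,052.40.
The quoted forward overvalues SEK, so borrow INR, buy SEK at spot, deposit the SEK at 0.77%, and sell the proceeds forward at 8.4289.
The gap between the two covered legs is INR 20,599,226.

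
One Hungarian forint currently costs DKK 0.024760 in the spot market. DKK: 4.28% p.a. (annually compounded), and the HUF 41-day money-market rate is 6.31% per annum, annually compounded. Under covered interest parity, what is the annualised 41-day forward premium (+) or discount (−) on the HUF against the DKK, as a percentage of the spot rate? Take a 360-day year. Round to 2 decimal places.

T = 41/360 years.
No-arbitrage forward: 0.02476 × 1.0047844 / 1.0069931 = 0.024705692 DKK/HUF.
(F − S)/S ÷ T = (0.024705692 − 0.02476)/0.02476/(41/360) = -0.019259 → -1.93%.

-1.93%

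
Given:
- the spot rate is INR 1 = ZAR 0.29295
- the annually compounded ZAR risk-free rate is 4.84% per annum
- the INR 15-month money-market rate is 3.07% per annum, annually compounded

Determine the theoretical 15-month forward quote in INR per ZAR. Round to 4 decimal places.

T = 15/12 years.
Growth of 1 ZAR over T: (1 + 0.0484)^(15/12) = 1.0608617.
INR accumulates by (1 + 0.0307)^(15/12) = 1.0385211.
CIP: F = S · (grow ZAR)/(grow INR) = 0.29295 × 1.0608617/1.0385211 = 0.2992519 ZAR per INR.
Invert for INR per ZAR: 1 / 0.2992519 = 3.3417.

3.3417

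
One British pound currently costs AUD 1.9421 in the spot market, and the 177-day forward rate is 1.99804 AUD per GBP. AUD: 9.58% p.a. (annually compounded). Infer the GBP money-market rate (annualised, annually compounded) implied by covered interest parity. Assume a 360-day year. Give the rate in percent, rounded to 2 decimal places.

3.43%

T = 177/360 years.
F/S = 1.99804/1.9421 = 1.0288039 = (growth of AUD) / (growth of GBP).
AUD growth factor: (1 + 0.0958)^(177/360) = 1.0460069.
So the GBP growth factor = 1.0167214.
Annualise: 1.0167214^(360/177) − 1 = 0.034304 = 3.43%.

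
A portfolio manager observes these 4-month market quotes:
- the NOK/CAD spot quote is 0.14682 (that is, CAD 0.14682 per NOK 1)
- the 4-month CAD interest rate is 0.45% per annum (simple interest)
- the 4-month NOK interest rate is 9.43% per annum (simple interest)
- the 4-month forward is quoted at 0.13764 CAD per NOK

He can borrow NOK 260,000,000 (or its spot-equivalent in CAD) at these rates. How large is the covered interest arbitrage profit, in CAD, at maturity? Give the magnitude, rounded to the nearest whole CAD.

CAD 1,319,174

T = 4/12 years.
Route A — deposit NOK, sell forward: 260,000,000 × 1.0314333333 × 0.13764 = CAD 36,911,285.84.
Route B — convert at spot, deposit CAD: 260,000,000 × 0.14682 × 1.001500 = CAD 38,230,459.80.
The quoted forward undervalues NOK, so borrow NOK, convert to CAD at spot, deposit the CAD at 0.45%, and buy NOK forward at 0.13764 to cover the loan.
Profit = 38,230,459.80 − 36,911,285.84 = CAD 1,319,174.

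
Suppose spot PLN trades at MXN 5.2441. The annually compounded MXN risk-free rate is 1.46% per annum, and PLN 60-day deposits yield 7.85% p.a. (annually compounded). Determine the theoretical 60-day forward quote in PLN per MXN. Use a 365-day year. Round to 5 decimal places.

T = 60/365 years.
Growth of 1 MXN over T: (1 + 0.0146)^(60/365) = 1.0023855.
Growth of 1 PLN over T: (1 + 0.0785)^(60/365) = 1.0125001.
So F = 5.2441 × 1.0023855 / 1.0125001 = 5.191713 (MXN/PLN).
Invert for PLN per MXN: 1 / 5.191713 = 0.19261.

0.19261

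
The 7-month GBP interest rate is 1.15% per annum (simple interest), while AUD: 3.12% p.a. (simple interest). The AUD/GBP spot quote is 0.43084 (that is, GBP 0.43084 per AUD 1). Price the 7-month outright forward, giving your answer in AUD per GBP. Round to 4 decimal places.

2.3475

T = 7/12 years.
Growth of 1 GBP over T: 1 + 0.0115×7/12 = 1.0067083.
AUD accumulates by 1 + 0.0312×7/12 = 1.018200.
So F = 0.43084 × 1.0067083 / 1.018200 = 0.4259774 (GBP/AUD).
Quoted the other way: 1/0.4259774 = 2.3475 AUD per GBP.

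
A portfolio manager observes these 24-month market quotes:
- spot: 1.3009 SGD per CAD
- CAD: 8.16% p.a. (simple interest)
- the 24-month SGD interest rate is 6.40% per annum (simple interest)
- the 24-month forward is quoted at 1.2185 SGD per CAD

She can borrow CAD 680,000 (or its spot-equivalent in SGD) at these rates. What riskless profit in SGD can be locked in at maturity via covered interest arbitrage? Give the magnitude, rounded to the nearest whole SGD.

SGD 34,038

T = 2 years.
Invest the CAD and cover forward: 680,000 × 1.163200 × 1.2185 = SGD 963,804.26.
Convert at spot and invest in SGD: 680,000 × 1.3009 × 1.128000 = SGD 997,842.34.
The quoted forward undervalues CAD, so borrow CAD, convert to SGD at spot, deposit the SGD at 6.40%, and buy CAD forward at 1.2185 to cover the loan.
Profit = 997,842.34 − 963,804.26 = SGD 34,038.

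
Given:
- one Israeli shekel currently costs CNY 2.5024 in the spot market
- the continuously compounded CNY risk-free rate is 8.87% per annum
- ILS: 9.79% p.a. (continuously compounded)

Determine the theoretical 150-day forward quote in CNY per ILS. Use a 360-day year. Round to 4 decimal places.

2.4928

T = 150/360 years.
CNY growth factor: e^(0.0887×150/360) = 1.0376498.
ILS growth factor: e^(0.0979×150/360) = 1.0416351.
Forward (CNY per ILS) = 2.5024 × 1.0376498 / 1.0416351 = 2.492826.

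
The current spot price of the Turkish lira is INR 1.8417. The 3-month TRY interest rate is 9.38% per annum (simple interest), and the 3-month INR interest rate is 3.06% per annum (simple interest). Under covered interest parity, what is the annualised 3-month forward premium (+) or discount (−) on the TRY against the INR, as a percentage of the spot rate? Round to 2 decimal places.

T = 3/12 years.
CIP forward (INR per TRY) = 1.8417 × 1.007650/1.023450 = 1.8132679.
Annualised premium = (F − S)/S × (1/T) = (1.8132679 − 1.8417)/1.8417 ÷ (3/12) = -6.18%.

-6.18%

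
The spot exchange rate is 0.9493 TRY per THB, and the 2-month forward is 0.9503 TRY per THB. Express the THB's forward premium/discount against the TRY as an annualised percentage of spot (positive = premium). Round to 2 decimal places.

T = 2/12 years.
THB trades forward at +0.10534% vs spot over the period.
Per annum: 0.0010534 / (2/12) = 0.006320 = 0.63%.

+0.63%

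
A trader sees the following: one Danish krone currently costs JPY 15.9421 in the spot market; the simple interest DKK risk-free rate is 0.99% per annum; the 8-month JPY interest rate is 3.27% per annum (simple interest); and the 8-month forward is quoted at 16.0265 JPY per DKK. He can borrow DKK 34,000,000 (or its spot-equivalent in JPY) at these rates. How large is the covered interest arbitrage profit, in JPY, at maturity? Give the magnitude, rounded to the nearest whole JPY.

JPY 5,350,338

T = 8/12 years.
Route A — deposit DKK, sell forward: 34,000,000 × 1.006600 × 16.0265 = JPY 548,497,346.60.
Route B — convert at spot, deposit JPY: 34,000,000 × 15.9421 × 1.021800 = JPY 553,847,684.52.
The quoted forward undervalues DKK, so borrow DKK, convert to JPY at spot, deposit the JPY at 3.27%, and buy DKK forward at 16.0265 to cover the loan.
Arbitrage profit = |548,497,346.60 − 553,847,684.52| = JPY 5,350,338.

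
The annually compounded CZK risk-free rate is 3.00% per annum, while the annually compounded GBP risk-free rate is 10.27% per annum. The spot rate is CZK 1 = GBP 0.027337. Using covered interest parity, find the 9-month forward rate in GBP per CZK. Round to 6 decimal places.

0.028772

T = 9/12 years.
GBP growth factor: (1 + 0.1027)^(9/12) = 1.0760762.
Growth of 1 CZK over T: (1 + 0.0300)^(9/12) = 1.0224167.
So F = 0.027337 × 1.0760762 / 1.0224167 = 0.02877173 (GBP/CZK).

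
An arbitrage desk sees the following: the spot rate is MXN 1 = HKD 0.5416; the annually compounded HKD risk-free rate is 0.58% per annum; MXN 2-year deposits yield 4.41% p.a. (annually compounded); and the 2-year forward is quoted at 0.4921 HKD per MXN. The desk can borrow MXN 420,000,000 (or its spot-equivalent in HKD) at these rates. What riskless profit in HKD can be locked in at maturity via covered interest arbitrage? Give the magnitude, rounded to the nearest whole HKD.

T = 2 years.
Route A — deposit MXN, sell forward: 420,000,000 × 1.09014481 × 0.4921 = HKD 225,313,309.62.
Route B — convert at spot, deposit HKD: 420,000,000 × 0.5416 × 1.01163364 = HKD 230,118,327.36.
The quoted forward undervalues MXN, so borrow MXN, convert to HKD at spot, deposit the HKD at 0.58%, and buy MXN forward at 0.4921 to cover the loan.
Profit = 230,118,327.36 − 225,313,309.62 = HKD 4,805,018.

HKD 4,805,018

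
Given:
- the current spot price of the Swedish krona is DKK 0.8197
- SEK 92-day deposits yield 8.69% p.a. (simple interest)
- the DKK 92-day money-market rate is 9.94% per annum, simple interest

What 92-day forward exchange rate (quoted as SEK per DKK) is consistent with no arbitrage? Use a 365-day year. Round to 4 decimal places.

T = 92/365 years.
DKK accumulates by 1 + 0.0994×92/365 = 1.0250542.
Growth of 1 SEK over T: 1 + 0.0869×92/365 = 1.0219036.
So F = 0.8197 × 1.0250542 / 1.0219036 = 0.8222272 (DKK/SEK).
Invert for SEK per DKK: 1 / 0.8222272 = 1.2162.

1.2162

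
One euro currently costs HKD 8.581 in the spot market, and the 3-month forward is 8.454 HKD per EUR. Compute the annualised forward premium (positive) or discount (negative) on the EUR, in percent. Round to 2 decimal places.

T = 3/12 years.
Period premium: (8.454 − 8.581)/8.581 = -0.0148001.
Annualise by dividing by T: -0.0148001 / (3/12) = -0.059200 → -5.92%.

-5.92%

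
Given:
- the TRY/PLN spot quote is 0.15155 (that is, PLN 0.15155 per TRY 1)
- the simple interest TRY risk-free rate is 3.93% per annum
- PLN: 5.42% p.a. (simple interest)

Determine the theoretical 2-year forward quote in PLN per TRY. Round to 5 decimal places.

0.15574

T = 2 years.
PLN growth factor: 1 + 0.0542×2 = 1.108400.
TRY accumulates by 1 + 0.0393×2 = 1.078600.
So F = 0.15155 × 1.108400 / 1.078600 = 0.1557371 (PLN/TRY).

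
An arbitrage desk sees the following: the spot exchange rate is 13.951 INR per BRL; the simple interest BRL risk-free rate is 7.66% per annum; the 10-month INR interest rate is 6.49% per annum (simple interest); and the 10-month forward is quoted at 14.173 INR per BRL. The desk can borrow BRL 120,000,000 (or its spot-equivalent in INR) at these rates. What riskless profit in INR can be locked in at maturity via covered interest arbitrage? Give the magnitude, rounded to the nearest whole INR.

T = 10/12 years.
Keep in BRL, deliver into the forward: 120,000,000·1.063833333333·14.173 = INR 1,809,325,180.00.
Swap to INR now, deposit: 120,000,000·13.951·1.054083333333 = INR 1,764,661,990.00.
The quoted forward overvalues BRL, so borrow INR, buy BRL at spot, deposit the BRL at 7.66%, and sell the proceeds forward at 14.173.
Arbitrage profit = |1,809,325,180.00 − 1,764,661,990.00| = INR 44,663,190.

INR 44,663,190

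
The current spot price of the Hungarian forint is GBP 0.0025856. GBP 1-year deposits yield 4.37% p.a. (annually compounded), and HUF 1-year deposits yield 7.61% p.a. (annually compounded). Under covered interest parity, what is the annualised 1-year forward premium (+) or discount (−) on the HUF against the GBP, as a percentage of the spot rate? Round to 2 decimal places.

T = 1 year.
F = S · g_GBP/g_HUF = 0.0025856 × 1.043700/1.076100 = 0.0025077509.
(F − S)/S ÷ T = (0.0025077509 − 0.0025856)/0.0025856/1 = -0.030109 → -3.01%.

-3.01%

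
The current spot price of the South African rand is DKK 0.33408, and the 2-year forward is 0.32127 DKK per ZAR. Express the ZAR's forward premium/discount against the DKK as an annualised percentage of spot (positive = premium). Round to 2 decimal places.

T = 2 years.
(F − S)/S = (0.32127 − 0.33408)/0.33408 = -0.0383441.
Per annum: -0.0383441 / 2 = -0.019172 = -1.92%.

-1.92%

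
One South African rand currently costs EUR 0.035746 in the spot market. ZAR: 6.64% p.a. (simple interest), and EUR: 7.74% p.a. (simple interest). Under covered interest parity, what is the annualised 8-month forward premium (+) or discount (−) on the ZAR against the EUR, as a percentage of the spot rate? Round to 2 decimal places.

T = 8/12 years.
CIP forward (EUR per ZAR) = 0.035746 × 1.051600/1.0442667 = 0.035997024.
Annualised premium = (F − S)/S × (1/T) = (0.035997024 − 0.035746)/0.035746 ÷ (8/12) = 1.05%.

+1.05%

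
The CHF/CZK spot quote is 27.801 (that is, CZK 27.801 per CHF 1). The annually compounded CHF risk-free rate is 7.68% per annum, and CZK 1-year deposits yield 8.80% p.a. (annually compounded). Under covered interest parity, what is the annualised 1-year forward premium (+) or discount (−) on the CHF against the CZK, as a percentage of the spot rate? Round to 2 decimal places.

+1.04%

T = 1 year.
No-arbitrage forward: 27.801 × 1.088000 / 1.076800 = 28.090163 CZK/CHF.
(F − S)/S ÷ T = (28.090163 − 27.801)/27.801/1 = 0.010401 → 1.04%.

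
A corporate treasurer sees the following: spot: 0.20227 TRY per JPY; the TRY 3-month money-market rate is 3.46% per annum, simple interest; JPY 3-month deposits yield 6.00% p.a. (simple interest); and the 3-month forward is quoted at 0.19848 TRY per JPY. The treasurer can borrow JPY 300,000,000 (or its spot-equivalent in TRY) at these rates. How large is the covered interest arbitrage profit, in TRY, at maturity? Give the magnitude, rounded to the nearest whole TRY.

TRY 768,731

T = 3/12 years.
Route A — deposit JPY, sell forward: 300,000,000 × 1.015000 × 0.19848 = TRY 60,437,160.00.
Route B — convert at spot, deposit TRY: 300,000,000 × 0.20227 × 1.008650 = TRY 61,205,890.65.
The quoted forward undervalues JPY, so borrow JPY, convert to TRY at spot, deposit the TRY at 3.46%, and buy JPY forward at 0.19848 to cover the loan.
Arbitrage profit = |60,437,160.00 − 61,205,890.65| = TRY 768,731.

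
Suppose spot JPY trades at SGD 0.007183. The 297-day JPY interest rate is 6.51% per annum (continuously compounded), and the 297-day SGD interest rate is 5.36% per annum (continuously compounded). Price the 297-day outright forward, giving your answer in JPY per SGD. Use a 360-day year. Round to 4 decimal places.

T = 297/360 years.
SGD accumulates by e^(0.0536×297/360) = 1.045212276.
Growth of 1 JPY over T: e^(0.0651×297/360) = 1.055175918.
So F = 0.007183 × 1.045212276 / 1.055175918 = 0.00711517355 (SGD/JPY).
Invert for JPY per SGD: 1 / 0.00711517355 = 140.5447.

140.5447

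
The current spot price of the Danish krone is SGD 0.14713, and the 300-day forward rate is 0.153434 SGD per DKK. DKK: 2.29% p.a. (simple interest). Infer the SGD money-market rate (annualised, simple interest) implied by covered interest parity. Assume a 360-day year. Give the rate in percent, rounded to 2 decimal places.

7.53%

T = 300/360 years.
CIP gives F = S · g_SGD/g_DKK, so g_SGD/g_DKK = 0.153434/0.14713 = 1.0428465.
DKK growth factor: 1 + 0.0229×300/360 = 1.0190833.
Hence g_SGD = 1.0627475.
r = (1.0627475 − 1)/(300/360) = 0.075297 → 7.53%.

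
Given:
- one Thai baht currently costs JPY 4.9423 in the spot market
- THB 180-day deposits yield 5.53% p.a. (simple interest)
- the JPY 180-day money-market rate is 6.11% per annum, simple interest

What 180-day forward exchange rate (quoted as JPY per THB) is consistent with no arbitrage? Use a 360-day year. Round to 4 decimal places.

4.9562

T = 180/360 years.
Growth of 1 JPY over T: 1 + 0.0611×180/360 = 1.030550.
THB growth factor: 1 + 0.0553×180/360 = 1.027650.
So F = 4.9423 × 1.030550 / 1.027650 = 4.956247 (JPY/THB).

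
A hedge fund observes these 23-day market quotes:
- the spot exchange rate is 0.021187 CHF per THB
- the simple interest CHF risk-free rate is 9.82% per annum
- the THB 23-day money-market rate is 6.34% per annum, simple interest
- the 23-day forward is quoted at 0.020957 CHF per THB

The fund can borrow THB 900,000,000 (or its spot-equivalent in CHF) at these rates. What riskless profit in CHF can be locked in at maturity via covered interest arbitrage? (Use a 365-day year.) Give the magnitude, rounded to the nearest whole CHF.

T = 23/365 years.
Route A — deposit THB, sell forward: 900,000,000 × 1.0039950685 × 0.020957 = CHF 18,936,652.19.
Route B — convert at spot, deposit CHF: 900,000,000 × 0.021187 × 1.0061879452 = CHF 19,186,293.60.
The quoted forward undervalues THB, so borrow THB, convert to CHF at spot, deposit the CHF at 9.82%, and buy THB forward at 0.020957 to cover the loan.
Arbitrage profit = |18,936,652.19 − 19,186,293.60| = CHF 249,641.

CHF 249,641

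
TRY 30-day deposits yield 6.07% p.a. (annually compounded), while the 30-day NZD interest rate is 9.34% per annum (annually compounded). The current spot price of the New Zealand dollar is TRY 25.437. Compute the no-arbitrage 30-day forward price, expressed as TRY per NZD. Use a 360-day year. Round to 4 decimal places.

25.3727

T = 30/360 years.
TRY accumulates by (1 + 0.0607)^(30/360) = 1.00492283.
NZD accumulates by (1 + 0.0934)^(30/360) = 1.00746876.
Forward (TRY per NZD) = 25.437 × 1.00492283 / 1.00746876 = 25.372719.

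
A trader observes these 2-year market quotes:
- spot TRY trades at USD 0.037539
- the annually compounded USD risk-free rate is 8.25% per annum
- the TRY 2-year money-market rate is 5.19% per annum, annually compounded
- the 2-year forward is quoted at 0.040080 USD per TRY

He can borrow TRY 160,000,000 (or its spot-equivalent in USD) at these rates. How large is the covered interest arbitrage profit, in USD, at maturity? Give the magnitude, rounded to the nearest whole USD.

USD 57,573

T = 2 years.
Route A — deposit TRY, sell forward: 160,000,000 × 1.10649361 × 0.040080 = USD 7,095,722.22.
Route B — convert at spot, deposit USD: 160,000,000 × 0.037539 × 1.17180625 = USD 7,038,149.57.
The quoted forward overvalues TRY, so borrow USD, buy TRY at spot, deposit the TRY at 5.19%, and sell the proceeds forward at 0.040080.
The gap between the two covered legs is USD 57,573.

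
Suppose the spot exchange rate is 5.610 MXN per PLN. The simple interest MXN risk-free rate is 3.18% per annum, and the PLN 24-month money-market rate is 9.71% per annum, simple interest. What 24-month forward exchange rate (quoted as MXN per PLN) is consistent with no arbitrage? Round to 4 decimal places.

4.9965

T = 2 years.
MXN accumulates by 1 + 0.0318×2 = 1.063600.
PLN growth factor: 1 + 0.0971×2 = 1.194200.
CIP: F = S · (grow MXN)/(grow PLN) = 5.61 × 1.063600/1.194200 = 4.996480 MXN per PLN.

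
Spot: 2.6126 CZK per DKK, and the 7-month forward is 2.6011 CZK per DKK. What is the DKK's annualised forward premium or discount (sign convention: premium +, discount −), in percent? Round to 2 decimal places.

-0.75%

T = 7/12 years.
DKK trades forward at -0.44017% vs spot over the period.
Annualise by dividing by T: -0.0044017 / (7/12) = -0.007546 → -0.75%.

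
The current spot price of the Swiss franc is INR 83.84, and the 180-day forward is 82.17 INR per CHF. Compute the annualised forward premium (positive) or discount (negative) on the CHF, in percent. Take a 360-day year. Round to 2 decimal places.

T = 180/360 years.
Period premium: (82.17 − 83.84)/83.84 = -0.0199189.
Per annum: -0.0199189 / (180/360) = -0.039838 = -3.98%.

-3.98%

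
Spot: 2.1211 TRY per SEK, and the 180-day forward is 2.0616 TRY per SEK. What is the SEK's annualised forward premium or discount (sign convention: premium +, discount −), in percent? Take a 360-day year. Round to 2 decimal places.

T = 180/360 years.
SEK trades forward at -2.80515% vs spot over the period.
Annualise by dividing by T: -0.0280515 / (180/360) = -0.056103 → -5.61%.

-5.61%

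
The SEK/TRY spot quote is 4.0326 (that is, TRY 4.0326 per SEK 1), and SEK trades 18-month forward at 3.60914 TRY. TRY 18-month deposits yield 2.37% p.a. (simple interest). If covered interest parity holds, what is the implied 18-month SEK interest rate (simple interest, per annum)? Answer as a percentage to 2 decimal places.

T = 18/12 years.
By CIP, F/S equals the TRY-to-SEK growth ratio: 3.60914/4.0326 = 0.8949908.
The TRY side grows by 1 + 0.0237×18/12 = 1.035550.
That pins the SEK growth at 1.157051.
(1.157051 − 1)/T = 0.104701, i.e. 10.47%.

10.47%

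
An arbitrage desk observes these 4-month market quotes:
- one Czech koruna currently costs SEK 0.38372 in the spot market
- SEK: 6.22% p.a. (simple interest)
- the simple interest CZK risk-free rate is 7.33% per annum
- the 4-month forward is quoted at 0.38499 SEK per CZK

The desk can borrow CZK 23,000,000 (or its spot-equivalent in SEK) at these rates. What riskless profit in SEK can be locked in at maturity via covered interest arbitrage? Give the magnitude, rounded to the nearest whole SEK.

T = 4/12 years.
Invest the CZK and cover forward: 23,000,000 × 1.024433333 × 0.38499 = SEK 9,071,121.54.
Convert at spot and invest in SEK: 23,000,000 × 0.38372 × 1.020733333 = SEK 9,008,543.27.
The quoted forward overvalues CZK, so borrow SEK, buy CZK at spot, deposit the CZK at 7.33%, and sell the proceeds forward at 0.38499.
Profit = 9,071,121.54 − 9,008,543.27 = SEK 62,578.

SEK 62,578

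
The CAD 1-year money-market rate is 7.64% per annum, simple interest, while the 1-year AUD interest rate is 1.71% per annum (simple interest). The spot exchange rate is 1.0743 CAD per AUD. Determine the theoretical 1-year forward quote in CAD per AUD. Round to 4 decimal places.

T = 1 year.
Growth of 1 CAD over T: 1 + 0.0764×1 = 1.076400.
AUD growth factor: 1 + 0.0171×1 = 1.017100.
CIP: F = S · (grow CAD)/(grow AUD) = 1.0743 × 1.076400/1.017100 = 1.136935 CAD per AUD.

1.1369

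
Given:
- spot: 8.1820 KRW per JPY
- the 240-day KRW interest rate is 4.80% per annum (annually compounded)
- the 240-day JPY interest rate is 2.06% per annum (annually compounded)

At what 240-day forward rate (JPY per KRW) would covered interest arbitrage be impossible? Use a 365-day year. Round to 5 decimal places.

0.12011

T = 240/365 years.
KRW growth factor: (1 + 0.0480)^(240/365) = 1.0313077.
Growth of 1 JPY over T: (1 + 0.0206)^(240/365) = 1.0134979.
CIP: F = S · (grow KRW)/(grow JPY) = 8.182 × 1.0313077/1.0134979 = 8.325779 KRW per JPY.
Quoted the other way: 1/8.325779 = 0.12011 JPY per KRW.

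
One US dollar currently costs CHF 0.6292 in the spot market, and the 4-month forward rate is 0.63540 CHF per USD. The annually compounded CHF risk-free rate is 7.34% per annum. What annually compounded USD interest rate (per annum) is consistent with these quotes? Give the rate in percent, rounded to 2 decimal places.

T = 4/12 years.
CIP gives F = S · g_CHF/g_USD, so g_CHF/g_USD = 0.6354/0.6292 = 1.0098538.
The CHF side grows by (1 + 0.0734)^(4/12) = 1.0238913.
Hence g_USD = 1.0139005.
Annualise: 1.0139005^(12/4) − 1 = 0.042284 = 4.23%.

4.23%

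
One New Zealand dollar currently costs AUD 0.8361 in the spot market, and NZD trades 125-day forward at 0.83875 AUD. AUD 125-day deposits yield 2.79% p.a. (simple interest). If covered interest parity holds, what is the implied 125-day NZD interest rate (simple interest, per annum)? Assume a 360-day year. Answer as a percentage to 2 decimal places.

1.87%

T = 125/360 years.
By CIP, F/S equals the AUD-to-NZD growth ratio: 0.83875/0.8361 = 1.0031695.
AUD growth factor: 1 + 0.0279×125/360 = 1.0096875.
So the NZD growth factor = 1.0064974.
(1.0064974 − 1)/T = 0.018713, i.e. 1.87%.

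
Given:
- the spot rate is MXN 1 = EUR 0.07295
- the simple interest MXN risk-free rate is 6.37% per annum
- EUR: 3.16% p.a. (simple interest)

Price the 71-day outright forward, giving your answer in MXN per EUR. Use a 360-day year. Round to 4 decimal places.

13.7943

T = 71/360 years.
EUR accumulates by 1 + 0.0316×71/360 = 1.00623222.
Growth of 1 MXN over T: 1 + 0.0637×71/360 = 1.01256306.
So F = 0.07295 × 1.00623222 / 1.01256306 = 0.072493895 (EUR/MXN).
Quoted the other way: 1/0.072493895 = 13.7943 MXN per EUR.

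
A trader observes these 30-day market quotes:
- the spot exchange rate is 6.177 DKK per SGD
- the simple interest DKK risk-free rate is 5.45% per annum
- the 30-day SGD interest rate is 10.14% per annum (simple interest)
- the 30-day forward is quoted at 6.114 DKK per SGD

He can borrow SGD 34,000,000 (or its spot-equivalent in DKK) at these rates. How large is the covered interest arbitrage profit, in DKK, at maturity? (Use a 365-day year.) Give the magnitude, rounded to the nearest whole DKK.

T = 30/365 years.
Invest the SGD and cover forward: 34,000,000 × 1.00833424658 × 6.114 = DKK 209,608,489.84.
Convert at spot and invest in DKK: 34,000,000 × 6.177 × 1.00447945205 = DKK 210,958,765.56.
The quoted forward undervalues SGD, so borrow SGD, convert to DKK at spot, deposit the DKK at 5.45%, and buy SGD forward at 6.114 to cover the loan.
The gap between the two covered legs is DKK 1,350,276.

DKK 1,350,276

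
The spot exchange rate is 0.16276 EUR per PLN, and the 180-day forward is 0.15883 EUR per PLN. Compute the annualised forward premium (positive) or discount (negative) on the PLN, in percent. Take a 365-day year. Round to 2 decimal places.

-4.90%

T = 180/365 years.
(F − S)/S = (0.15883 − 0.16276)/0.16276 = -0.0241460.
Annualise by dividing by T: -0.0241460 / (180/365) = -0.048963 → -4.90%.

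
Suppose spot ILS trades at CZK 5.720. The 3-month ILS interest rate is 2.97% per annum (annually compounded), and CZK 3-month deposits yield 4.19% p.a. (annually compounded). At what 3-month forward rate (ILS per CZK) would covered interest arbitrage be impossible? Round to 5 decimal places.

T = 3/12 years.
CZK accumulates by (1 + 0.0419)^(3/12) = 1.0103143.
ILS growth factor: (1 + 0.0297)^(3/12) = 1.0073437.
Forward (CZK per ILS) = 5.72 × 1.0103143 / 1.0073437 = 5.736868.
Quoted the other way: 1/5.736868 = 0.17431 ILS per CZK.

0.17431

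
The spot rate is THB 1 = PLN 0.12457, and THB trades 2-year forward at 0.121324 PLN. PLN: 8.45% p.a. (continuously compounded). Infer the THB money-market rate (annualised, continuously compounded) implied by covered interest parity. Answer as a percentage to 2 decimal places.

9.77%

T = 2 years.
CIP gives F = S · g_PLN/g_THB, so g_PLN/g_THB = 0.121324/0.12457 = 0.9739424.
PLN growth factor: e^(0.0845×2) = 1.1841201.
So the THB growth factor = 1.215801.
Take logs: ln 1.215801 / 2 = 0.097702, so 9.77%.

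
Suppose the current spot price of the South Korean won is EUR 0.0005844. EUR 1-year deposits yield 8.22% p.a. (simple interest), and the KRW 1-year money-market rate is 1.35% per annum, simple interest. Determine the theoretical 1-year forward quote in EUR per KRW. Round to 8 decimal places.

0.00062401

T = 1 year.
Growth of 1 EUR over T: 1 + 0.0822×1 = 1.082200.
KRW growth factor: 1 + 0.0135×1 = 1.013500.
So F = 0.0005844 × 1.082200 / 1.013500 = 0.0006240135 (EUR/KRW).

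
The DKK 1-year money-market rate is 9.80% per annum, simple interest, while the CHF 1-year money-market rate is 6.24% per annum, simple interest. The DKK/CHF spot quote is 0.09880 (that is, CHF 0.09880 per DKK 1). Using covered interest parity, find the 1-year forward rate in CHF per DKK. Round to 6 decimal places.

T = 1 year.
Growth of 1 CHF over T: 1 + 0.0624×1 = 1.062400.
DKK growth factor: 1 + 0.0980×1 = 1.098000.
Forward (CHF per DKK) = 0.0988 × 1.062400 / 1.098000 = 0.09559665.

0.095597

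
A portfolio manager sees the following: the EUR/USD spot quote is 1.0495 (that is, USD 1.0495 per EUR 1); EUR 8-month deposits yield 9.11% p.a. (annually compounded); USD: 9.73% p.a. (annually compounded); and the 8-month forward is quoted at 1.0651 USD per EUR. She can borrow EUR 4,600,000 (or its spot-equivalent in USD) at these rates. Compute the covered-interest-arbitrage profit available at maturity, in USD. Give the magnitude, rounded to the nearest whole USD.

USD 56,690

T = 8/12 years.
Invest the EUR and cover forward: 4,600,000 × 1.059846664 × 1.0651 = USD 5,192,676.34.
Convert at spot and invest in USD: 4,600,000 × 1.0495 × 1.06385781 = USD 5,135,986.35.
The quoted forward overvalues EUR, so borrow USD, buy EUR at spot, deposit the EUR at 9.11%, and sell the proceeds forward at 1.0651.
Profit = 5,192,676.34 − 5,135,986.35 = USD 56,690.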